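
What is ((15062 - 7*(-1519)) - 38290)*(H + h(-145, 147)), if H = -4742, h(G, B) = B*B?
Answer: -212439865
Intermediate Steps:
h(G, B) = B²
((15062 - 7*(-1519)) - 38290)*(H + h(-145, 147)) = ((15062 - 7*(-1519)) - 38290)*(-4742 + 147²) = ((15062 - 1*(-10633)) - 38290)*(-4742 + 21609) = ((15062 + 10633) - 38290)*16867 = (25695 - 38290)*16867 = -12595*16867 = -212439865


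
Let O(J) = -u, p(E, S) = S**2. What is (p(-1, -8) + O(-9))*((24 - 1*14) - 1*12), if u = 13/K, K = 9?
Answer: -1126/9 ≈ -125.11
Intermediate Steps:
u = 13/9 ≈ 1.4444
O(J) = -13/9 (O(J) = -1*13/9 = -13/9)
(p(-1, -8) + O(-9))*((24 - 1*14) - 1*12) = ((-8)**2 - 13/9)*((24 - 1*14) - 1*12) = (64 - 13/9)*((24 - 14) - 12) = 563*(10 - 12)/9 = (563/9)*(-2) = -1126/9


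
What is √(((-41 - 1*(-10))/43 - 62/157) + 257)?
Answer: √11662176974/6751 ≈ 15.996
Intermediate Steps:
√(((-41 - 1*(-10))/43 - 62/157) + 257) = √(((-41 + 10)*(1/43) - 62*1/157) + 257) = √((-31*1/43 - 62/157) + 257) = √((-31/43 - 62/157) + 257) = √(-7533/6751 + 257) = √(1727474/6751) = √11662176974/6751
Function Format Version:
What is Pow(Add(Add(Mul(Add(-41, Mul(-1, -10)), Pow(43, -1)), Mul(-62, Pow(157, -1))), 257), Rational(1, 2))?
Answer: Mul(Rational(1, 6751), Pow(11662176974, Rational(1, 2))) ≈ 15.996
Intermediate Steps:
Pow(Add(Add(Mul(Add(-41, Mul(-1, -10)), Pow(43, -1)), Mul(-62, Pow(157, -1))), 257), Rational(1, 2)) = Pow(Add(Add(Mul(Add(-41, 10), Rational(1, 43)), Mul(-62, Rational(1, 157))), 257), Rational(1, 2)) = Pow(Add(Add(Mul(-31, Rational(1, 43)), Rational(-62, 157)), 257), Rational(1, 2)) = Pow(Add(Add(Rational(-31, 43), Rational(-62, 157)), 257), Rational(1, 2)) = Pow(Add(Rational(-7533, 6751), 257), Rational(1, 2)) = Pow(Rational(1727474, 6751), Rational(1, 2)) = Mul(Rational(1, 6751), Pow(11662176974, Rational(1, 2)))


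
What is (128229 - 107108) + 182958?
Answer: 204079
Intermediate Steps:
(128229 - 107108) + 182958 = 21121 + 182958 = 204079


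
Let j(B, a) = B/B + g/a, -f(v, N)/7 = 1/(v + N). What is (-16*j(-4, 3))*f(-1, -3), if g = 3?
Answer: -56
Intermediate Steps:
f(v, N) = -7/(N + v) (f(v, N) = -7/(v + N) = -7/(N + v))
j(B, a) = 1 + 3/a (j(B, a) = B/B + 3/a = 1 + 3/a)
(-16*j(-4, 3))*f(-1, -3) = (-16*(3 + 3)/3)*(-7/(-3 - 1)) = (-16*6/3)*(-7/(-4)) = (-16*2)*(-7*(-¼)) = -32*7/4 = -56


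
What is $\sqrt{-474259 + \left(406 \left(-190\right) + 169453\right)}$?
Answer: $i \sqrt{381946} \approx 618.02 i$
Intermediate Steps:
$\sqrt{-474259 + \left(406 \left(-190\right) + 169453\right)} = \sqrt{-474259 + \left(-77140 + 169453\right)} = \sqrt{-474259 + 92313} = \sqrt{-381946} = i \sqrt{381946}$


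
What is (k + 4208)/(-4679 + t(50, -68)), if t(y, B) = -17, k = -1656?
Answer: -319/587 ≈ -0.54344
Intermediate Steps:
(k + 4208)/(-4679 + t(50, -68)) = (-1656 + 4208)/(-4679 - 17) = 2552/(-4696) = 2552*(-1/4696) = -319/587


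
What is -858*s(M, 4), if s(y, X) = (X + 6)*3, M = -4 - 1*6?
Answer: -25740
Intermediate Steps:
M = -10 (M = -4 - 6 = -10)
s(y, X) = 18 + 3*X (s(y, X) = (6 + X)*3 = 18 + 3*X)
-858*s(M, 4) = -858*(18 + 3*4) = -858*(18 + 12) = -858*30 = -25740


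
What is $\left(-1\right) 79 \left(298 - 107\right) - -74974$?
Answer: $59885$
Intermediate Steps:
$\left(-1\right) 79 \left(298 - 107\right) - -74974 = \left(-79\right) 191 + 74974 = -15089 + 74974 = 59885$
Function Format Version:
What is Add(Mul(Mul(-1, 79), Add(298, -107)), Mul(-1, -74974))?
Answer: 59885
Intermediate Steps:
Add(Mul(Mul(-1, 79), Add(298, -107)), Mul(-1, -74974)) = Add(Mul(-79, 191), 74974) = Add(-15089, 74974) = 59885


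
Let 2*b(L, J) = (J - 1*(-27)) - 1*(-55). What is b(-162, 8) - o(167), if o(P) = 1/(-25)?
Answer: 1126/25 ≈ 45.040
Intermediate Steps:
o(P) = -1/25
b(L, J) = 41 + J/2 (b(L, J) = ((J - 1*(-27)) - 1*(-55))/2 = ((J + 27) + 55)/2 = ((27 + J) + 55)/2 = (82 + J)/2 = 41 + J/2)
b(-162, 8) - o(167) = (41 + (½)*8) - 1*(-1/25) = (41 + 4) + 1/25 = 45 + 1/25 = 1126/25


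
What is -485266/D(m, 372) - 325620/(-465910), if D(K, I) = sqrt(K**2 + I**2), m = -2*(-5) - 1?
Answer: 32562/46591 - 485266*sqrt(15385)/46155 ≈ -1303.4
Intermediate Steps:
m = 9 (m = 10 - 1 = 9)
D(K, I) = sqrt(I**2 + K**2)
-485266/D(m, 372) - 325620/(-465910) = -485266/sqrt(372**2 + 9**2) - 325620/(-465910) = -485266/sqrt(138384 + 81) - 325620*(-1/465910) = -485266*sqrt(15385)/46155 + 32562/46591 = 32562/46591 - 485266*sqrt(15385)/46155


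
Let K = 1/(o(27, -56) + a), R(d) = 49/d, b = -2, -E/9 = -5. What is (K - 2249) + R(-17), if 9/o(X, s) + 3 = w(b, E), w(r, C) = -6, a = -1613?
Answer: -61787165/27438 ≈ -2251.9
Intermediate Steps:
E = 45 (E = -9*(-5) = 45)
o(X, s) = -1 (o(X, s) = 9/(-3 - 6) = 9/(-9) = 9*(-⅑) = -1)
K = -1/1614 (K = 1/(-1 - 1613) = 1/(-1614) = -1/1614 ≈ -0.00061958)
(K - 2249) + R(-17) = (-1/1614 - 2249) + 49/(-17) = -3629887/1614 + 49*(-1/17) = -3629887/1614 - 49/17 = -61787165/27438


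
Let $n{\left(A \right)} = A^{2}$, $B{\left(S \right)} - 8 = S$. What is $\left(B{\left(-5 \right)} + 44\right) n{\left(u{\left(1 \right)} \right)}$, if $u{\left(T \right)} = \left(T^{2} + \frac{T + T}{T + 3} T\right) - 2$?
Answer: $\frac{47}{4} \approx 11.75$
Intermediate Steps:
$B{\left(S \right)} = 8 + S$
$u{\left(T \right)} = -2 + T^{2} + \frac{2 T^{2}}{3 + T}$ ($u{\left(T \right)} = \left(T^{2} + \frac{2 T}{3 + T} T\right) - 2 = \left(T^{2} + \frac{2 T^{2}}{3 + T}\right) - 2 = -2 + T^{2} + \frac{2 T^{2}}{3 + T}$)
$\left(B{\left(-5 \right)} + 44\right) n{\left(u{\left(1 \right)} \right)} = \left(\left(8 - 5\right) + 44\right) \left(\frac{-6 + 1^{3} - 2 + 5 \cdot 1^{2}}{3 + 1}\right)^{2} = \left(3 + 44\right) \left(\frac{-6 + 1 - 2 + 5 \cdot 1}{4}\right)^{2} = 47 \left(\frac{-6 + 1 - 2 + 5}{4}\right)^{2} = 47 \left(\frac{1}{4} \left(-2\right)\right)^{2} = 47 \left(- \frac{1}{2}\right)^{2} = 47 \cdot \frac{1}{4} = \frac{47}{4}$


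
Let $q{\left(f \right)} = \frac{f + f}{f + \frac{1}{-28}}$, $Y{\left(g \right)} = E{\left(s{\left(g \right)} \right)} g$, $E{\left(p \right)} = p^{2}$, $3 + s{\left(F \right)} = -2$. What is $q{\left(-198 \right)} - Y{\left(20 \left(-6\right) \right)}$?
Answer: $\frac{16646088}{5545} \approx 3002.0$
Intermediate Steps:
$s{\left(F \right)} = -5$ ($s{\left(F \right)} = -3 - 2 = -5$)
$Y{\left(g \right)} = 25 g$ ($Y{\left(g \right)} = \left(-5\right)^{2} g = 25 g$)
$q{\left(f \right)} = \frac{2 f}{- \frac{1}{28} + f}$ ($q{\left(f \right)} = \frac{2 f}{f - \frac{1}{28}} = \frac{2 f}{- \frac{1}{28} + f}$)
$q{\left(-198 \right)} - Y{\left(20 \left(-6\right) \right)} = 56 \left(-198\right) \frac{1}{-1 + 28 \left(-198\right)} - 25 \cdot 20 \left(-6\right) = 56 \left(-198\right) \frac{1}{-1 - 5544} - 25 \left(-120\right) = 56 \left(-198\right) \frac{1}{-5545} - -3000 = 56 \left(-198\right) \left(- \frac{1}{5545}\right) + 3000 = \frac{11088}{5545} + 3000 = \frac{16646088}{5545}$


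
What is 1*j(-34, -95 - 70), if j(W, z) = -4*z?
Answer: 660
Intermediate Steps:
1*j(-34, -95 - 70) = 1*(-4*(-95 - 70)) = 1*(-4*(-165)) = 1*660 = 660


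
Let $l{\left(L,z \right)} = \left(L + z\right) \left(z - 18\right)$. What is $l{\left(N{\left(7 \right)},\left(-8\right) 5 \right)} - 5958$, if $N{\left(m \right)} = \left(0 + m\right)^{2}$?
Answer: $-6480$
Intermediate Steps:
$N{\left(m \right)} = m^{2}$
$l{\left(L,z \right)} = \left(-18 + z\right) \left(L + z\right)$ ($l{\left(L,z \right)} = \left(L + z\right) \left(-18 + z\right) = \left(-18 + z\right) \left(L + z\right)$)
$l{\left(N{\left(7 \right)},\left(-8\right) 5 \right)} - 5958 = \left(\left(\left(-8\right) 5\right)^{2} - 18 \cdot 7^{2} - 18 \left(\left(-8\right) 5\right) + 7^{2} \left(\left(-8\right) 5\right)\right) - 5958 = \left(\left(-40\right)^{2} - 882 - -720 + 49 \left(-40\right)\right) - 5958 = \left(1600 - 882 + 720 - 1960\right) - 5958 = -522 - 5958 = -6480$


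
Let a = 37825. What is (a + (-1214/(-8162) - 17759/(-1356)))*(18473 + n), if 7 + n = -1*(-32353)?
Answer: 10641023151207949/5533836 ≈ 1.9229e+9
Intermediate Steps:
n = 32346 (n = -7 - 1*(-32353) = -7 + 32353 = 32346)
(a + (-1214/(-8162) - 17759/(-1356)))*(18473 + n) = (37825 + (-1214/(-8162) - 17759/(-1356)))*(18473 + 32346) = (37825 + (-1214*(-1/8162) - 17759*(-1/1356)))*50819 = (37825 + (607/4081 + 17759/1356))*50819 = (37825 + 73297571/5533836)*50819 = (209390644271/5533836)*50819 = 10641023151207949/5533836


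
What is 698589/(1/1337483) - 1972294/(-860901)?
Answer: 804383634052042081/860901 ≈ 9.3435e+11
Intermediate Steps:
698589/(1/1337483) - 1972294/(-860901) = 698589/(1/1337483) - 1972294*(-1/860901) = 698589*1337483 + 1972294/860901 = 934350911487 + 1972294/860901 = 804383634052042081/860901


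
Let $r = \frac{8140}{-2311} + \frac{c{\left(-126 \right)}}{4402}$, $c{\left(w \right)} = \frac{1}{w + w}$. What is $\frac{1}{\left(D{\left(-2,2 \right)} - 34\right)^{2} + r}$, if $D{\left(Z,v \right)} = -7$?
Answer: $\frac{2563601544}{4300384458593} \approx 0.00059613$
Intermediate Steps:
$c{\left(w \right)} = \frac{1}{2 w}$
$r = - \frac{9029736871}{2563601544}$ ($r = \frac{8140}{-2311} + \frac{\frac{1}{2} \frac{1}{-126}}{4402} = 8140 \left(- \frac{1}{2311}\right) + \frac{1}{2} \left(- \frac{1}{126}\right) \frac{1}{4402} = - \frac{8140}{2311} - \frac{1}{1109304} = - \frac{9029736871}{2563601544} \approx -3.5223$)
$\frac{1}{\left(D{\left(-2,2 \right)} - 34\right)^{2} + r} = \frac{1}{\left(-7 - 34\right)^{2} - \frac{9029736871}{2563601544}} = \frac{1}{\left(-41\right)^{2} - \frac{9029736871}{2563601544}} = \frac{1}{1681 - \frac{9029736871}{2563601544}} = \frac{1}{\frac{4300384458593}{2563601544}} = \frac{2563601544}{4300384458593}$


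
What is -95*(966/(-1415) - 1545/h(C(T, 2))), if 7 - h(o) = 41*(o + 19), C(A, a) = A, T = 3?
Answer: -5022099/50657 ≈ -99.139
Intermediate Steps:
h(o) = -772 - 41*o (h(o) = 7 - 41*(o + 19) = 7 - 41*(19 + o) = 7 - (779 + 41*o) = 7 + (-779 - 41*o) = -772 - 41*o)
-95*(966/(-1415) - 1545/h(C(T, 2))) = -95*(966/(-1415) - 1545/(-772 - 41*3)) = -95*(966*(-1/1415) - 1545/(-772 - 123)) = -95*(-966/1415 - 1545/(-895)) = -95*(-966/1415 - 1545*(-1/895)) = -95*(-966/1415 + 309/179) = -95*264321/253285 = -5022099/50657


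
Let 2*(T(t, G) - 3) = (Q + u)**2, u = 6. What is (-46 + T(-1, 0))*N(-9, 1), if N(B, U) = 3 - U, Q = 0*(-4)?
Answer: -50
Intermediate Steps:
Q = 0
T(t, G) = 21 (T(t, G) = 3 + (0 + 6)**2/2 = 3 + (1/2)*6**2 = 3 + (1/2)*36 = 3 + 18 = 21)
(-46 + T(-1, 0))*N(-9, 1) = (-46 + 21)*(3 - 1*1) = -25*(3 - 1) = -25*2 = -50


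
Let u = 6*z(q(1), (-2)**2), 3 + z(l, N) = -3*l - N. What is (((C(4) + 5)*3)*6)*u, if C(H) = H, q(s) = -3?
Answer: 1944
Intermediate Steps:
z(l, N) = -3 - N - 3*l (z(l, N) = -3 + (-3*l - N) = -3 + (-N - 3*l) = -3 - N - 3*l)
u = 12 (u = 6*(-3 - 1*(-2)**2 - 3*(-3)) = 6*(-3 - 1*4 + 9) = 6*(-3 - 4 + 9) = 6*2 = 12)
(((C(4) + 5)*3)*6)*u = (((4 + 5)*3)*6)*12 = ((9*3)*6)*12 = (27*6)*12 = 162*12 = 1944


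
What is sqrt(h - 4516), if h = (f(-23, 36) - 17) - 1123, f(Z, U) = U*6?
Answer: 8*I*sqrt(85) ≈ 73.756*I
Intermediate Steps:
f(Z, U) = 6*U
h = -924 (h = (6*36 - 17) - 1123 = (216 - 17) - 1123 = 199 - 1123 = -924)
sqrt(h - 4516) = sqrt(-924 - 4516) = sqrt(-5440) = 8*I*sqrt(85)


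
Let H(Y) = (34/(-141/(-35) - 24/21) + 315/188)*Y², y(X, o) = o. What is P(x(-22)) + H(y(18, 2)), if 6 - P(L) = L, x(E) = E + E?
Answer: 492885/4747 ≈ 103.83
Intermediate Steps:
x(E) = 2*E
P(L) = 6 - L
H(Y) = 255535*Y²/18988 (H(Y) = (34/(-141*(-1/35) - 24*1/21) + 315*(1/188))*Y² = (34/(141/35 - 8/7) + 315/188)*Y² = (34/(101/35) + 315/188)*Y² = (34*(35/101) + 315/188)*Y² = (1190/101 + 315/188)*Y² = 255535*Y²/18988)
P(x(-22)) + H(y(18, 2)) = (6 - 2*(-22)) + (255535/18988)*2² = (6 - 1*(-44)) + (255535/18988)*4 = (6 + 44) + 255535/4747 = 50 + 255535/4747 = 492885/4747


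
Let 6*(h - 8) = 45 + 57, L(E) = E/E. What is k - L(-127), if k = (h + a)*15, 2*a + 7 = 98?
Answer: 2113/2 ≈ 1056.5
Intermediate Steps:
a = 91/2 (a = -7/2 + (1/2)*98 = -7/2 + 49 = 91/2 ≈ 45.500)
L(E) = 1
h = 25 (h = 8 + (45 + 57)/6 = 8 + (1/6)*102 = 8 + 17 = 25)
k = 2115/2 (k = (25 + 91/2)*15 = (141/2)*15 = 2115/2 ≈ 1057.5)
k - L(-127) = 2115/2 - 1*1 = 2115/2 - 1 = 2113/2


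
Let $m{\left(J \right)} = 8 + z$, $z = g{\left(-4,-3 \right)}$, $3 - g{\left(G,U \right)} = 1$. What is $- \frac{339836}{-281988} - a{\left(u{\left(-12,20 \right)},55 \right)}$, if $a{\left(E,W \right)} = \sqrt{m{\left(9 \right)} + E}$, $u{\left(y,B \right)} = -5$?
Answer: $\frac{12137}{10071} - \sqrt{5} \approx -1.0309$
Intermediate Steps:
$g{\left(G,U \right)} = 2$ ($g{\left(G,U \right)} = 3 - 1 = 2$)
$z = 2$
$m{\left(J \right)} = 10$ ($m{\left(J \right)} = 8 + 2 = 10$)
$a{\left(E,W \right)} = \sqrt{10 + E}$
$- \frac{339836}{-281988} - a{\left(u{\left(-12,20 \right)},55 \right)} = - \frac{339836}{-281988} - \sqrt{10 - 5} = \left(-339836\right) \left(- \frac{1}{281988}\right) - \sqrt{5} = \frac{12137}{10071} - \sqrt{5}$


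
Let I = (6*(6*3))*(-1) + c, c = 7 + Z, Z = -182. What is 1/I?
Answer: -1/283 ≈ -0.0035336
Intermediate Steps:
c = -175 (c = 7 - 182 = -175)
I = -283 (I = (6*(6*3))*(-1) - 175 = (6*18)*(-1) - 175 = 108*(-1) - 175 = -108 - 175 = -283)
1/I = 1/(-283) = -1/283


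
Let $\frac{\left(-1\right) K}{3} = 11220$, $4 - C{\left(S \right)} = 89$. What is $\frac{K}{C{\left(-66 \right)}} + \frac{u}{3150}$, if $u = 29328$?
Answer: $\frac{212788}{525} \approx 405.31$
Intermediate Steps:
$C{\left(S \right)} = -85$ ($C{\left(S \right)} = 4 - 89 = -85$)
$K = -33660$ ($K = \left(-3\right) 11220 = -33660$)
$\frac{K}{C{\left(-66 \right)}} + \frac{u}{3150} = - \frac{33660}{-85} + \frac{29328}{3150} = \left(-33660\right) \left(- \frac{1}{85}\right) + 29328 \cdot \frac{1}{3150} = 396 + \frac{4888}{525} = \frac{212788}{525}$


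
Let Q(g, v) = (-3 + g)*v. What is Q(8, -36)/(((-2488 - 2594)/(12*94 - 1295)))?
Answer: -5010/847 ≈ -5.9150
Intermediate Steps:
Q(g, v) = v*(-3 + g)
Q(8, -36)/(((-2488 - 2594)/(12*94 - 1295))) = (-36*(-3 + 8))/(((-2488 - 2594)/(12*94 - 1295))) = (-36*5)/((-5082/(1128 - 1295))) = -180/((-5082/(-167))) = -180/((-5082*(-1/167))) = -180/5082/167 = -180*167/5082 = -5010/847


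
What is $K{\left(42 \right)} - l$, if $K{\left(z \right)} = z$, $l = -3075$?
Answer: $3117$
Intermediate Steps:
$K{\left(42 \right)} - l = 42 - -3075 = 42 + 3075 = 3117$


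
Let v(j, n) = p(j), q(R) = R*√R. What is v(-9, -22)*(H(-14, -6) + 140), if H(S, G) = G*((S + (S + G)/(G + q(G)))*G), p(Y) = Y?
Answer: 36*(-61*I + 91*√6)/(√6 - I) ≈ 3121.7 + 377.92*I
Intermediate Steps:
q(R) = R^(3/2)
v(j, n) = j
H(S, G) = G²*(S + (G + S)/(G + G^(3/2))) (H(S, G) = G*((S + (S + G)/(G + G^(3/2)))*G) = G*((S + (G + S)/(G + G^(3/2)))*G) = G*(G*(S + (G + S)/(G + G^(3/2)))) = G²*(S + (G + S)/(G + G^(3/2))))
v(-9, -22)*(H(-14, -6) + 140) = -9*((-6)²*(-6 - 14 - 6*(-14) - (-84)*I*√6)/(-6 + (-6)^(3/2)) + 140) = -9*(36*(-6 - 14 + 84 - (-84)*I*√6)/(-6 - 6*I*√6) + 140) = -9*(36*(-6 - 14 + 84 + 84*I*√6)/(-6 - 6*I*√6) + 140) = -9*(36*(64 + 84*I*√6)/(-6 - 6*I*√6) + 140) = -9*(140 + 36*(64 + 84*I*√6)/(-6 - 6*I*√6)) = -1260 - 324*(64 + 84*I*√6)/(-6 - 6*I*√6)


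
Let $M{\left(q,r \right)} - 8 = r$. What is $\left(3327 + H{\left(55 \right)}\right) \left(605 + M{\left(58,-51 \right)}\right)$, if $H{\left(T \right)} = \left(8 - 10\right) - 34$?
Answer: $1849542$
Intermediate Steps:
$M{\left(q,r \right)} = 8 + r$
$H{\left(T \right)} = -36$ ($H{\left(T \right)} = -2 - 34 = -36$)
$\left(3327 + H{\left(55 \right)}\right) \left(605 + M{\left(58,-51 \right)}\right) = \left(3327 - 36\right) \left(605 + \left(8 - 51\right)\right) = 3291 \left(605 - 43\right) = 3291 \cdot 562 = 1849542$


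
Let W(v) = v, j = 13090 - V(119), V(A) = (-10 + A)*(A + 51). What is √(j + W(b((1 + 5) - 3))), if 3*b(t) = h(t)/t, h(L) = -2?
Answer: I*√48962/3 ≈ 73.758*I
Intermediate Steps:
V(A) = (-10 + A)*(51 + A)
b(t) = -2/(3*t) (b(t) = (-2/t)/3 = -2/(3*t))
j = -5440 (j = 13090 - (-510 + 119² + 41*119) = 13090 - (-510 + 14161 + 4879) = 13090 - 1*18530 = 13090 - 18530 = -5440)
√(j + W(b((1 + 5) - 3))) = √(-5440 - 2/(3*((1 + 5) - 3))) = √(-5440 - 2/(3*(6 - 3))) = √(-5440 - ⅔/3) = √(-5440 - ⅔*⅓) = √(-5440 - 2/9) = √(-48962/9) = I*√48962/3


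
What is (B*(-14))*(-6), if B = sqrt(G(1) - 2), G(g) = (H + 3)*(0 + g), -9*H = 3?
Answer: 28*sqrt(6) ≈ 68.586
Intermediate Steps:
H = -1/3 (H = -1/9*3 = -1/3 ≈ -0.33333)
G(g) = 8*g/3 (G(g) = (-1/3 + 3)*(0 + g) = 8*g/3)
B = sqrt(6)/3 (B = sqrt((8/3)*1 - 2) = sqrt(8/3 - 2) = sqrt(2/3) = sqrt(6)/3 ≈ 0.81650)
(B*(-14))*(-6) = ((sqrt(6)/3)*(-14))*(-6) = -14*sqrt(6)/3*(-6) = 28*sqrt(6)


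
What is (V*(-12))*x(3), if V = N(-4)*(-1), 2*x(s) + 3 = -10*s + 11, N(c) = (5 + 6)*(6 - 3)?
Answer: -4356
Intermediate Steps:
N(c) = 33 (N(c) = 11*3 = 33)
x(s) = 4 - 5*s (x(s) = -3/2 + (-10*s + 11)/2 = -3/2 + (11 - 10*s)/2 = -3/2 + (11/2 - 5*s) = 4 - 5*s)
V = -33 (V = 33*(-1) = -33)
(V*(-12))*x(3) = (-33*(-12))*(4 - 5*3) = 396*(4 - 15) = 396*(-11) = -4356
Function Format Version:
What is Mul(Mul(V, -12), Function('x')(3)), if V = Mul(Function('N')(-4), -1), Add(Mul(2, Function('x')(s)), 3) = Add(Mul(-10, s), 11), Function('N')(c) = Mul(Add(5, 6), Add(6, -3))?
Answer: -4356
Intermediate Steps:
Function('N')(c) = 33 (Function('N')(c) = Mul(11, 3) = 33)
Function('x')(s) = Add(4, Mul(-5, s)) (Function('x')(s) = Add(Rational(-3, 2), Mul(Rational(1, 2), Add(Mul(-10, s), 11))) = Add(Rational(-3, 2), Mul(Rational(1, 2), Add(11, Mul(-10, s)))) = Add(Rational(-3, 2), Add(Rational(11, 2), Mul(-5, s))) = Add(4, Mul(-5, s)))
V = -33 (V = Mul(33, -1) = -33)
Mul(Mul(V, -12), Function('x')(3)) = Mul(Mul(-33, -12), Add(4, Mul(-5, 3))) = Mul(396, Add(4, -15)) = Mul(396, -11) = -4356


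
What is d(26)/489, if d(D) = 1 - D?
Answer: -25/489 ≈ -0.051125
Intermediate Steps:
d(26)/489 = (1 - 1*26)/489 = (1 - 26)*(1/489) = -25*1/489 = -25/489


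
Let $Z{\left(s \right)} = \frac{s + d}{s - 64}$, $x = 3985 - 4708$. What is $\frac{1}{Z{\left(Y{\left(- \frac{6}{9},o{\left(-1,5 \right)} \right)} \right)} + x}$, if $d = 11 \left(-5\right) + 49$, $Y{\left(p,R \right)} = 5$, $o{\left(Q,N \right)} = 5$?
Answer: $- \frac{59}{42656} \approx -0.0013832$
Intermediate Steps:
$x = -723$ ($x = 3985 - 4708 = -723$)
$d = -6$ ($d = -55 + 49 = -6$)
$Z{\left(s \right)} = \frac{-6 + s}{-64 + s}$ ($Z{\left(s \right)} = \frac{s - 6}{s - 64} = \frac{-6 + s}{-64 + s}$)
$\frac{1}{Z{\left(Y{\left(- \frac{6}{9},o{\left(-1,5 \right)} \right)} \right)} + x} = \frac{1}{\frac{-6 + 5}{-64 + 5} - 723} = \frac{1}{\frac{1}{-59} \left(-1\right) - 723} = \frac{1}{\left(- \frac{1}{59}\right) \left(-1\right) - 723} = \frac{1}{\frac{1}{59} - 723} = \frac{1}{- \frac{42656}{59}} = - \frac{59}{42656}$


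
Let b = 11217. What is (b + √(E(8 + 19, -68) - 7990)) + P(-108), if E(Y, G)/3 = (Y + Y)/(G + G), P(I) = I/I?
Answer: 11218 + I*√9237817/34 ≈ 11218.0 + 89.393*I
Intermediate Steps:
P(I) = 1
E(Y, G) = 3*Y/G (E(Y, G) = 3*((Y + Y)/(G + G)) = 3*((2*Y)/((2*G))) = 3*((2*Y)*(1/(2*G))) = 3*(Y/G) = 3*Y/G)
(b + √(E(8 + 19, -68) - 7990)) + P(-108) = (11217 + √(3*(8 + 19)/(-68) - 7990)) + 1 = (11217 + √(3*27*(-1/68) - 7990)) + 1 = (11217 + √(-81/68 - 7990)) + 1 = (11217 + √(-543401/68)) + 1 = (11217 + I*√9237817/34) + 1 = 11218 + I*√9237817/34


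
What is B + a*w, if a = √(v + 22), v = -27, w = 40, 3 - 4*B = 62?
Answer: -59/4 + 40*I*√5 ≈ -14.75 + 89.443*I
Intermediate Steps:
B = -59/4 (B = ¾ - ¼*62 = ¾ - 31/2 = -59/4 ≈ -14.750)
a = I*√5 (a = √(-27 + 22) = √(-5) = I*√5 ≈ 2.2361*I)
B + a*w = -59/4 + (I*√5)*40 = -59/4 + 40*I*√5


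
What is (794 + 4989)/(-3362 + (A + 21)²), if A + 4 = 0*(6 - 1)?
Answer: -5783/3073 ≈ -1.8819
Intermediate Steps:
A = -4 (A = -4 + 0*(6 - 1) = -4 + 0*5 = -4 + 0 = -4)
(794 + 4989)/(-3362 + (A + 21)²) = (794 + 4989)/(-3362 + (-4 + 21)²) = 5783/(-3362 + 17²) = 5783/(-3362 + 289) = 5783/(-3073) = 5783*(-1/3073) = -5783/3073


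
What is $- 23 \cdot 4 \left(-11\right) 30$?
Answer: $30360$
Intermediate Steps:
$- 23 \cdot 4 \left(-11\right) 30 = \left(-23\right) \left(-44\right) 30 = 1012 \cdot 30 = 30360$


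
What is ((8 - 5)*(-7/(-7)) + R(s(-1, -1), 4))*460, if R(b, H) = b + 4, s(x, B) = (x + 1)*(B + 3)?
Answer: 3220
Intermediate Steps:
s(x, B) = (1 + x)*(3 + B)
R(b, H) = 4 + b
((8 - 5)*(-7/(-7)) + R(s(-1, -1), 4))*460 = ((8 - 5)*(-7/(-7)) + (4 + (3 - 1 + 3*(-1) - 1*(-1))))*460 = (3*(-7*(-1/7)) + (4 + (3 - 1 - 3 + 1)))*460 = (3*1 + (4 + 0))*460 = (3 + 4)*460 = 7*460 = 3220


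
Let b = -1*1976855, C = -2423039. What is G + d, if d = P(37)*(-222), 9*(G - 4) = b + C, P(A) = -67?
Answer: -4265992/9 ≈ -4.7400e+5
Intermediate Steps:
b = -1976855
G = -4399858/9 (G = 4 + (-1976855 - 2423039)/9 = 4 + (⅑)*(-4399894) = 4 - 4399894/9 = -4399858/9 ≈ -4.8887e+5)
d = 14874 (d = -67*(-222) = 14874)
G + d = -4399858/9 + 14874 = -4265992/9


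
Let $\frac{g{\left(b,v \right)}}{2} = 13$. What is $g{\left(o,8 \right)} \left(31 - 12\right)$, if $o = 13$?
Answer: $494$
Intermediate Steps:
$g{\left(b,v \right)} = 26$ ($g{\left(b,v \right)} = 2 \cdot 13 = 26$)
$g{\left(o,8 \right)} \left(31 - 12\right) = 26 \left(31 - 12\right) = 26 \cdot 19 = 494$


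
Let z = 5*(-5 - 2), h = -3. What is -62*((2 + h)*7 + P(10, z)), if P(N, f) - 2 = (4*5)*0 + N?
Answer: -310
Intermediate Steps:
z = -35 (z = 5*(-7) = -35)
P(N, f) = 2 + N (P(N, f) = 2 + ((4*5)*0 + N) = 2 + (20*0 + N) = 2 + (0 + N) = 2 + N)
-62*((2 + h)*7 + P(10, z)) = -62*((2 - 3)*7 + (2 + 10)) = -62*(-1*7 + 12) = -62*(-7 + 12) = -62*5 = -310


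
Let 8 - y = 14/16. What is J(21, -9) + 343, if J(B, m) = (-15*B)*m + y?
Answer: 25481/8 ≈ 3185.1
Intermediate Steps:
y = 57/8 (y = 8 - 14/16 = 8 - 1*7/8 = 8 - 7/8 = 57/8 ≈ 7.1250)
J(B, m) = 57/8 - 15*B*m (J(B, m) = (-15*B)*m + 57/8 = -15*B*m + 57/8 = 57/8 - 15*B*m)
J(21, -9) + 343 = (57/8 - 15*21*(-9)) + 343 = (57/8 + 2835) + 343 = 22737/8 + 343 = 25481/8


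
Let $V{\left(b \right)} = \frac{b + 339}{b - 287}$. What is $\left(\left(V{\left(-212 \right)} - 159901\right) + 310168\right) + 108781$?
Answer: $\frac{129264825}{499} \approx 2.5905 \cdot 10^{5}$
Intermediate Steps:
$V{\left(b \right)} = \frac{339 + b}{-287 + b}$
$\left(\left(V{\left(-212 \right)} - 159901\right) + 310168\right) + 108781 = \left(\left(\frac{339 - 212}{-287 - 212} - 159901\right) + 310168\right) + 108781 = \left(\left(\frac{1}{-499} \cdot 127 - 159901\right) + 310168\right) + 108781 = \left(\left(\left(- \frac{1}{499}\right) 127 - 159901\right) + 310168\right) + 108781 = \left(\left(- \frac{127}{499} - 159901\right) + 310168\right) + 108781 = \left(- \frac{79790726}{499} + 310168\right) + 108781 = \frac{74983106}{499} + 108781 = \frac{129264825}{499}$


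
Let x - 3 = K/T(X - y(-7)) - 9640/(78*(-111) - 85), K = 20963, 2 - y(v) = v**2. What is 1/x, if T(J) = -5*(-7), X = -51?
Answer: 43715/26362132 ≈ 0.0016582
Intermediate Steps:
y(v) = 2 - v**2
T(J) = 35
x = 26362132/43715 (x = 3 + (20963/35 - 9640/(78*(-111) - 85)) = 3 + (20963*(1/35) - 9640/(-8658 - 85)) = 3 + (20963/35 - 9640/(-8743)) = 3 + (20963/35 - 9640*(-1/8743)) = 3 + (20963/35 + 9640/8743) = 3 + 26230987/43715 = 26362132/43715 ≈ 603.04)
1/x = 1/(26362132/43715) = 43715/26362132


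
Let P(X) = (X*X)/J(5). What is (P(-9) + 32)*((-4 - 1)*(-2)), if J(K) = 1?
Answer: 1130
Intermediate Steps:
P(X) = X² (P(X) = (X*X)/1 = X²*1 = X²)
(P(-9) + 32)*((-4 - 1)*(-2)) = ((-9)² + 32)*((-4 - 1)*(-2)) = (81 + 32)*(-5*(-2)) = 113*10 = 1130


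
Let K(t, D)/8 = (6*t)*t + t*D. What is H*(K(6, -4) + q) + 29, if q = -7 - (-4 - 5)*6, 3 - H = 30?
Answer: -42712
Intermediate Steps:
H = -27 (H = 3 - 1*30 = 3 - 30 = -27)
K(t, D) = 48*t**2 + 8*D*t (K(t, D) = 8*((6*t)*t + t*D) = 8*(6*t**2 + D*t) = 48*t**2 + 8*D*t)
q = 47 (q = -7 - (-9)*6 = -7 - 1*(-54) = -7 + 54 = 47)
H*(K(6, -4) + q) + 29 = -27*(8*6*(-4 + 6*6) + 47) + 29 = -27*(8*6*(-4 + 36) + 47) + 29 = -27*(8*6*32 + 47) + 29 = -27*(1536 + 47) + 29 = -27*1583 + 29 = -42741 + 29 = -42712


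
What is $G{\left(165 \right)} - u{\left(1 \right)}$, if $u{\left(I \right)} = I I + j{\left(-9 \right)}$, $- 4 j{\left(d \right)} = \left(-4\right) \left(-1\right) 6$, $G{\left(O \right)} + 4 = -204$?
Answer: $-203$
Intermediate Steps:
$G{\left(O \right)} = -208$ ($G{\left(O \right)} = -4 - 204 = -208$)
$j{\left(d \right)} = -6$ ($j{\left(d \right)} = - \frac{\left(-4\right) \left(-1\right) 6}{4} = - \frac{4 \cdot 6}{4} = \left(- \frac{1}{4}\right) 24 = -6$)
$u{\left(I \right)} = -6 + I^{2}$ ($u{\left(I \right)} = I I - 6 = I^{2} - 6 = -6 + I^{2}$)
$G{\left(165 \right)} - u{\left(1 \right)} = -208 - \left(-6 + 1^{2}\right) = -208 - \left(-6 + 1\right) = -208 - -5 = -208 + 5 = -203$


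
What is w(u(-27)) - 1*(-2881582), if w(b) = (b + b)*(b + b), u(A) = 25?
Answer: 2884082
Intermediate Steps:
w(b) = 4*b² (w(b) = (2*b)*(2*b) = 4*b²)
w(u(-27)) - 1*(-2881582) = 4*25² - 1*(-2881582) = 4*625 + 2881582 = 2500 + 2881582 = 2884082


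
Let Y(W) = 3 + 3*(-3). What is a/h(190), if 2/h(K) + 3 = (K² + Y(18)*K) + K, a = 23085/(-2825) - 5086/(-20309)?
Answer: -3194618485261/22949170 ≈ -1.3920e+5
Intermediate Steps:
Y(W) = -6 (Y(W) = 3 - 9 = -6)
a = -90893063/11474585 (a = 23085*(-1/2825) - 5086*(-1/20309) = -4617/565 + 5086/20309 = -90893063/11474585 ≈ -7.9212)
h(K) = 2/(-3 + K² - 5*K) (h(K) = 2/(-3 + ((K² - 6*K) + K)) = 2/(-3 + (K² - 5*K)) = 2/(-3 + K² - 5*K))
a/h(190) = -90893063/(11474585*(2/(-3 + 190² - 5*190))) = -90893063/(11474585*(2/(-3 + 36100 - 950))) = -90893063/(11474585*(2/35147)) = -90893063/(11474585*(2*(1/35147))) = -90893063/(11474585*2/35147) = -90893063/11474585*35147/2 = -3194618485261/22949170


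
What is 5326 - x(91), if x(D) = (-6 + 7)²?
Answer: 5325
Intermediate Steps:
x(D) = 1 (x(D) = 1² = 1)
5326 - x(91) = 5326 - 1*1 = 5326 - 1 = 5325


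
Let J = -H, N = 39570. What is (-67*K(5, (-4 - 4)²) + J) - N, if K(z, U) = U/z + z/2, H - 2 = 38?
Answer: -406351/10 ≈ -40635.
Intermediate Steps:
H = 40 (H = 2 + 38 = 40)
J = -40 (J = -1*40 = -40)
K(z, U) = z/2 + U/z (K(z, U) = U/z + z*(½) = U/z + z/2 = z/2 + U/z)
(-67*K(5, (-4 - 4)²) + J) - N = (-67*((½)*5 + (-4 - 4)²/5) - 40) - 1*39570 = (-67*(5/2 + (-8)²*(⅕)) - 40) - 39570 = (-67*(5/2 + 64*(⅕)) - 40) - 39570 = (-67*(5/2 + 64/5) - 40) - 39570 = (-67*153/10 - 40) - 39570 = (-10251/10 - 40) - 39570 = -10651/10 - 39570 = -406351/10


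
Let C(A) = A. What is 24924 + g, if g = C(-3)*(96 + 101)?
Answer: 24333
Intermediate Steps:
g = -591 (g = -3*(96 + 101) = -3*197 = -591)
24924 + g = 24924 - 591 = 24333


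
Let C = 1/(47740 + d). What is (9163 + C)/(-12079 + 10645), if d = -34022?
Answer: -41899345/6557204 ≈ -6.3898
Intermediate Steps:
C = 1/13718 (C = 1/(47740 - 34022) = 1/13718 ≈ 7.2897e-5)
(9163 + C)/(-12079 + 10645) = (9163 + 1/13718)/(-12079 + 10645) = (125698035/13718)/(-1434) = (125698035/13718)*(-1/1434) = -41899345/6557204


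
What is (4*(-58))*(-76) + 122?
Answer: 17754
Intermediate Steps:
(4*(-58))*(-76) + 122 = -232*(-76) + 122 = 17632 + 122 = 17754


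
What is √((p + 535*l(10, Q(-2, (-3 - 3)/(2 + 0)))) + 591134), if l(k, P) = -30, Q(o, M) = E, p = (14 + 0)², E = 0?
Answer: 12*√3995 ≈ 758.47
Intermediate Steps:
p = 196 (p = 14² = 196)
Q(o, M) = 0
√((p + 535*l(10, Q(-2, (-3 - 3)/(2 + 0)))) + 591134) = √((196 + 535*(-30)) + 591134) = √((196 - 16050) + 591134) = √(-15854 + 591134) = √575280 = 12*√3995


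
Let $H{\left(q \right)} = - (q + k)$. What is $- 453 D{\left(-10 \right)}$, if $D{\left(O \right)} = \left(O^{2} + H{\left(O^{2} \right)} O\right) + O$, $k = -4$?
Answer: $-475650$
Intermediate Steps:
$H{\left(q \right)} = 4 - q$ ($H{\left(q \right)} = - (q - 4) = - (-4 + q) = 4 - q$)
$D{\left(O \right)} = O + O^{2} + O \left(4 - O^{2}\right)$ ($D{\left(O \right)} = \left(O^{2} + \left(4 - O^{2}\right) O\right) + O = \left(O^{2} + O \left(4 - O^{2}\right)\right) + O = O + O^{2} + O \left(4 - O^{2}\right)$)
$- 453 D{\left(-10 \right)} = - 453 \left(- 10 \left(5 - 10 - \left(-10\right)^{2}\right)\right) = - 453 \left(- 10 \left(5 - 10 - 100\right)\right) = - 453 \left(\left(-10\right) \left(-105\right)\right) = \left(-453\right) 1050 = -475650$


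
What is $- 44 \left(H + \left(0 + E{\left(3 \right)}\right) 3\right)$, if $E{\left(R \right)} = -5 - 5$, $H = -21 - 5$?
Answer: $2464$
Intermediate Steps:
$H = -26$ ($H = -21 - 5 = -26$)
$E{\left(R \right)} = -10$
$- 44 \left(H + \left(0 + E{\left(3 \right)}\right) 3\right) = - 44 \left(-26 + \left(0 - 10\right) 3\right) = - 44 \left(-26 - 30\right) = \left(-44\right) \left(-56\right) = 2464$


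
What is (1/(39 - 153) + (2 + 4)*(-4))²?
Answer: 7491169/12996 ≈ 576.42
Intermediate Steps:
(1/(39 - 153) + (2 + 4)*(-4))² = (1/(-114) + 6*(-4))² = (-1/114 - 24)² = (-2737/114)² = 7491169/12996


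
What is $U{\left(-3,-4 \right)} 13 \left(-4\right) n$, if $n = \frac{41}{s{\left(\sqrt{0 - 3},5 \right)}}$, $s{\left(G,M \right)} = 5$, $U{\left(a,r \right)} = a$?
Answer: $\frac{6396}{5} \approx 1279.2$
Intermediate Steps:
$n = \frac{41}{5} \approx 8.2$
$U{\left(-3,-4 \right)} 13 \left(-4\right) n = - 3 \cdot 13 \left(-4\right) \frac{41}{5} = \left(-3\right) \left(-52\right) \frac{41}{5} = 156 \cdot \frac{41}{5} = \frac{6396}{5}$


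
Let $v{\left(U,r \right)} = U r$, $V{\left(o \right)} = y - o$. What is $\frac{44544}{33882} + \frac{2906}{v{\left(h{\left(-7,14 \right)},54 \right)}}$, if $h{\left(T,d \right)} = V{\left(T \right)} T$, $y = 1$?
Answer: $\frac{3019997}{8538264} \approx 0.3537$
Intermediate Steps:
$V{\left(o \right)} = 1 - o$
$h{\left(T,d \right)} = T \left(1 - T\right)$ ($h{\left(T,d \right)} = \left(1 - T\right) T = T \left(1 - T\right)$)
$\frac{44544}{33882} + \frac{2906}{v{\left(h{\left(-7,14 \right)},54 \right)}} = \frac{44544}{33882} + \frac{2906}{- 7 \left(1 - -7\right) 54} = 44544 \cdot \frac{1}{33882} + \frac{2906}{- 7 \left(1 + 7\right) 54} = \frac{7424}{5647} + \frac{2906}{\left(-7\right) 8 \cdot 54} = \frac{7424}{5647} + \frac{2906}{\left(-56\right) 54} = \frac{7424}{5647} + \frac{2906}{-3024} = \frac{7424}{5647} + 2906 \left(- \frac{1}{3024}\right) = \frac{7424}{5647} - \frac{1453}{1512} = \frac{3019997}{8538264}$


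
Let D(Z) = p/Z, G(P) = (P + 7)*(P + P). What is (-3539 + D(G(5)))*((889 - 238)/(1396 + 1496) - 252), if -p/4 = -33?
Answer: 8586872469/9640 ≈ 8.9075e+5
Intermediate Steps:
p = 132 (p = -4*(-33) = 132)
G(P) = 2*P*(7 + P) (G(P) = (7 + P)*(2*P) = 2*P*(7 + P))
D(Z) = 132/Z
(-3539 + D(G(5)))*((889 - 238)/(1396 + 1496) - 252) = (-3539 + 132/((2*5*(7 + 5))))*((889 - 238)/(1396 + 1496) - 252) = (-3539 + 132/((2*5*12)))*(651/2892 - 252) = (-3539 + 132/120)*(651*(1/2892) - 252) = (-3539 + 132*(1/120))*(217/964 - 252) = (-3539 + 11/10)*(-242711/964) = -35379/10*(-242711/964) = 8586872469/9640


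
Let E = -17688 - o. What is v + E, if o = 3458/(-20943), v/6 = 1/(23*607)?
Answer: -397820109356/22491171 ≈ -17688.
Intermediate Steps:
v = 6/13961 (v = 6/((23*607)) = 6/13961 ≈ 0.00042977)
o = -266/1611 (o = 3458*(-1/20943) = -266/1611 ≈ -0.16511)
E = -28495102/1611 (E = -17688 - 1*(-266/1611) = -17688 + 266/1611 = -28495102/1611 ≈ -17688.)
v + E = 6/13961 - 28495102/1611 = -397820109356/22491171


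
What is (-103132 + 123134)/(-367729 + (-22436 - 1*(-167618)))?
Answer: -20002/222547 ≈ -0.089878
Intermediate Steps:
(-103132 + 123134)/(-367729 + (-22436 - 1*(-167618))) = 20002/(-367729 + (-22436 + 167618)) = 20002/(-367729 + 145182) = 20002/(-222547) = 20002*(-1/222547) = -20002/222547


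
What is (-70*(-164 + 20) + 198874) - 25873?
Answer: 183081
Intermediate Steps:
(-70*(-164 + 20) + 198874) - 25873 = (-70*(-144) + 198874) - 25873 = (10080 + 198874) - 25873 = 208954 - 25873 = 183081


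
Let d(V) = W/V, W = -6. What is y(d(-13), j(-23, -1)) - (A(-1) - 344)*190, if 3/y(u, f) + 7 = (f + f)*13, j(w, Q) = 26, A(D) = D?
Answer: 14617651/223 ≈ 65550.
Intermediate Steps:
d(V) = -6/V
y(u, f) = 3/(-7 + 26*f) (y(u, f) = 3/(-7 + (f + f)*13) = 3/(-7 + (2*f)*13) = 3/(-7 + 26*f))
y(d(-13), j(-23, -1)) - (A(-1) - 344)*190 = 3/(-7 + 26*26) - (-1 - 344)*190 = 3/(-7 + 676) - (-345)*190 = 3/669 - 1*(-65550) = 3*(1/669) + 65550 = 1/223 + 65550 = 14617651/223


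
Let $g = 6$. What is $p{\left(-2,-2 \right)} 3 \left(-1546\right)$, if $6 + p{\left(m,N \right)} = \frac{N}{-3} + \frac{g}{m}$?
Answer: $38650$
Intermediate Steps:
$p{\left(m,N \right)} = -6 + \frac{6}{m} - \frac{N}{3}$ ($p{\left(m,N \right)} = -6 + \left(\frac{N}{-3} + \frac{6}{m}\right) = -6 + \left(N \left(- \frac{1}{3}\right) + \frac{6}{m}\right) = -6 - \left(- \frac{6}{m} + \frac{N}{3}\right) = -6 + \frac{6}{m} - \frac{N}{3}$)
$p{\left(-2,-2 \right)} 3 \left(-1546\right) = \left(-6 + \frac{6}{-2} - - \frac{2}{3}\right) 3 \left(-1546\right) = \left(-6 + 6 \left(- \frac{1}{2}\right) + \frac{2}{3}\right) \left(-4638\right) = \left(-6 - 3 + \frac{2}{3}\right) \left(-4638\right) = \left(- \frac{25}{3}\right) \left(-4638\right) = 38650$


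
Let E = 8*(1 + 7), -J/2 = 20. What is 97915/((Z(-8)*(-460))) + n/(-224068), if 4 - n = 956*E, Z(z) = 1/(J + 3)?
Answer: 40589700847/5153564 ≈ 7876.0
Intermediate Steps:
J = -40 (J = -2*20 = -40)
Z(z) = -1/37 (Z(z) = 1/(-40 + 3) = 1/(-37) = -1/37)
E = 64 (E = 8*8 = 64)
n = -61180 (n = 4 - 956*64 = 4 - 1*61184 = 4 - 61184 = -61180)
97915/((Z(-8)*(-460))) + n/(-224068) = 97915/((-1/37*(-460))) - 61180/(-224068) = 97915/(460/37) - 61180*(-1/224068) = 97915*(37/460) + 15295/56017 = 724571/92 + 15295/56017 = 40589700847/5153564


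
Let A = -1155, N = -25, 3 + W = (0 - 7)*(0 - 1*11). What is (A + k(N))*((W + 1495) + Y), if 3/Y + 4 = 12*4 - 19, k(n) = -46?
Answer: -47112828/25 ≈ -1.8845e+6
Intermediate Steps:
W = 74 (W = -3 + (0 - 7)*(0 - 1*11) = -3 - 7*(0 - 11) = -3 - 7*(-11) = -3 + 77 = 74)
Y = 3/25 (Y = 3/(-4 + (12*4 - 19)) = 3/(-4 + (48 - 19)) = 3/(-4 + 29) = 3/25 ≈ 0.12000)
(A + k(N))*((W + 1495) + Y) = (-1155 - 46)*((74 + 1495) + 3/25) = -1201*(1569 + 3/25) = -1201*39228/25 = -47112828/25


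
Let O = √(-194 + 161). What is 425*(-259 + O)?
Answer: -110075 + 425*I*√33 ≈ -1.1008e+5 + 2441.4*I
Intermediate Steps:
O = I*√33 (O = √(-33) = I*√33 ≈ 5.7446*I)
425*(-259 + O) = 425*(-259 + I*√33) = -110075 + 425*I*√33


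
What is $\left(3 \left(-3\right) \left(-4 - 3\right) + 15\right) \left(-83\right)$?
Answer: $-6474$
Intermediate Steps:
$\left(3 \left(-3\right) \left(-4 - 3\right) + 15\right) \left(-83\right) = \left(\left(-9\right) \left(-7\right) + 15\right) \left(-83\right) = \left(63 + 15\right) \left(-83\right) = 78 \left(-83\right) = -6474$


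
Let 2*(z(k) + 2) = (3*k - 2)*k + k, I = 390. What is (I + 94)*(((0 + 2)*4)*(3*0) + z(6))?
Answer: 23716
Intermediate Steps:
z(k) = -2 + k/2 + k*(-2 + 3*k)/2 (z(k) = -2 + ((3*k - 2)*k + k)/2 = -2 + ((-2 + 3*k)*k + k)/2 = -2 + (k*(-2 + 3*k) + k)/2 = -2 + (k + k*(-2 + 3*k))/2 = -2 + (k/2 + k*(-2 + 3*k)/2) = -2 + k/2 + k*(-2 + 3*k)/2)
(I + 94)*(((0 + 2)*4)*(3*0) + z(6)) = (390 + 94)*(((0 + 2)*4)*(3*0) + (-2 - 1/2*6 + (3/2)*6**2)) = 484*((2*4)*0 + (-2 - 3 + (3/2)*36)) = 484*(8*0 + (-2 - 3 + 54)) = 484*(0 + 49) = 484*49 = 23716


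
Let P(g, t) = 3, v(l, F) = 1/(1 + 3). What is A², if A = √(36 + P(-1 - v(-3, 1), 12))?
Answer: 39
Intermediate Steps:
v(l, F) = ¼ (v(l, F) = 1/4 = ¼)
A = √39 (A = √(36 + 3) = √39 ≈ 6.2450)
A² = (√39)² = 39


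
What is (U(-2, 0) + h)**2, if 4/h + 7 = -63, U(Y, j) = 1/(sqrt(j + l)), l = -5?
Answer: -241/1225 + 4*I*sqrt(5)/175 ≈ -0.19673 + 0.05111*I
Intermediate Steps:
U(Y, j) = 1/sqrt(-5 + j) (U(Y, j) = 1/(sqrt(j - 5)) = 1/(sqrt(-5 + j)) = 1/sqrt(-5 + j))
h = -2/35 (h = 4/(-7 - 63) = 4/(-70) = 4*(-1/70) = -2/35 ≈ -0.057143)
(U(-2, 0) + h)**2 = (1/sqrt(-5 + 0) - 2/35)**2 = (1/sqrt(-5) - 2/35)**2 = (-I*sqrt(5)/5 - 2/35)**2 = (-2/35 - I*sqrt(5)/5)**2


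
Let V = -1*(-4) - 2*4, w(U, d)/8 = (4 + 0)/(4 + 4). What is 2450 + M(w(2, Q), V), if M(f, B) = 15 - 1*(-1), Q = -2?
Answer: 2466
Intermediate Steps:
w(U, d) = 4 (w(U, d) = 8*((4 + 0)/(4 + 4)) = 8*(4/8) = 8*(4*(1/8)) = 8*(1/2) = 4)
V = -4 (V = 4 - 8 = -4)
M(f, B) = 16 (M(f, B) = 15 + 1 = 16)
2450 + M(w(2, Q), V) = 2450 + 16 = 2466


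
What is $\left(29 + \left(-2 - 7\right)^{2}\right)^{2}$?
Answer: $12100$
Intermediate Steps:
$\left(29 + \left(-2 - 7\right)^{2}\right)^{2} = \left(29 + \left(-9\right)^{2}\right)^{2} = \left(29 + 81\right)^{2} = 110^{2} = 12100$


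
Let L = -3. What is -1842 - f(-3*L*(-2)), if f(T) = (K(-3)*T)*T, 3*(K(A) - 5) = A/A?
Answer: -3570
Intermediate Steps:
K(A) = 16/3 (K(A) = 5 + (A/A)/3 = 5 + (⅓)*1 = 5 + ⅓ = 16/3)
f(T) = 16*T²/3 (f(T) = (16*T/3)*T = 16*T²/3)
-1842 - f(-3*L*(-2)) = -1842 - 16*(-3*(-3)*(-2))²/3 = -1842 - 16*(9*(-2))²/3 = -1842 - 16*(-18)²/3 = -1842 - 16*324/3 = -1842 - 1*1728 = -1842 - 1728 = -3570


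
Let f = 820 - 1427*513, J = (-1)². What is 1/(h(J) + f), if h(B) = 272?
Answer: -1/730959 ≈ -1.3681e-6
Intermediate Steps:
J = 1
f = -731231 (f = 820 - 732051 = -731231)
1/(h(J) + f) = 1/(272 - 731231) = 1/(-730959) = -1/730959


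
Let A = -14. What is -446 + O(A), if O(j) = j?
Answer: -460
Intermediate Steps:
-446 + O(A) = -446 - 14 = -460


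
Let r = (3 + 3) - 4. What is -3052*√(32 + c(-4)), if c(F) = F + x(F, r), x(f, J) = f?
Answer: -6104*√6 ≈ -14952.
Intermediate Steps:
r = 2 (r = 6 - 4 = 2)
c(F) = 2*F (c(F) = F + F = 2*F)
-3052*√(32 + c(-4)) = -3052*√(32 + 2*(-4)) = -3052*√(32 - 8) = -6104*√6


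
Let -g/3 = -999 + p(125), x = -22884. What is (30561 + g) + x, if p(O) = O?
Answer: 10299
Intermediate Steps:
g = 2622 (g = -3*(-999 + 125) = -3*(-874) = 2622)
(30561 + g) + x = (30561 + 2622) - 22884 = 33183 - 22884 = 10299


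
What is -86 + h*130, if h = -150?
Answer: -19586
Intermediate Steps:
-86 + h*130 = -86 - 150*130 = -86 - 19500 = -19586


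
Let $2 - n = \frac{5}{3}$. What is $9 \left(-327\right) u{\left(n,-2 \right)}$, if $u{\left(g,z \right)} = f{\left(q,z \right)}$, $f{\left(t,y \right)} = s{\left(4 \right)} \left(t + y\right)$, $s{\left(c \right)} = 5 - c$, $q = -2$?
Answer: $11772$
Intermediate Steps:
$n = \frac{1}{3}$ ($n = 2 - \frac{5}{3} = \frac{1}{3} \approx 0.33333$)
$f{\left(t,y \right)} = t + y$ ($f{\left(t,y \right)} = \left(5 - 4\right) \left(t + y\right) = 1 \left(t + y\right) = t + y$)
$u{\left(g,z \right)} = -2 + z$
$9 \left(-327\right) u{\left(n,-2 \right)} = 9 \left(-327\right) \left(-2 - 2\right) = \left(-2943\right) \left(-4\right) = 11772$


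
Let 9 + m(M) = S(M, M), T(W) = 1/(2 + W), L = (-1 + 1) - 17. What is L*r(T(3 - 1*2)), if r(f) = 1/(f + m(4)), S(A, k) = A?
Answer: 51/14 ≈ 3.6429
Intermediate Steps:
L = -17 (L = 0 - 17 = -17)
m(M) = -9 + M
r(f) = 1/(-5 + f) (r(f) = 1/(f + (-9 + 4)) = 1/(f - 5) = 1/(-5 + f))
L*r(T(3 - 1*2)) = -17/(-5 + 1/(2 + (3 - 1*2))) = -17/(-5 + 1/(2 + (3 - 2))) = -17/(-5 + 1/(2 + 1)) = -17/(-5 + 1/3) = -17/(-5 + ⅓) = -17/(-14/3) = -17*(-3/14) = 51/14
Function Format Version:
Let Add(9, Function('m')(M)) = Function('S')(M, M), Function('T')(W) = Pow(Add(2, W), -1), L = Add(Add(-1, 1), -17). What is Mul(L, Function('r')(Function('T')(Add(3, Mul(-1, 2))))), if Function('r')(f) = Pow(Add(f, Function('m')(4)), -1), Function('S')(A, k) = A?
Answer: Rational(51, 14) ≈ 3.6429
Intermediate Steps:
L = -17 (L = Add(0, -17) = -17)
Function('m')(M) = Add(-9, M)
Function('r')(f) = Pow(Add(-5, f), -1) (Function('r')(f) = Pow(Add(f, Add(-9, 4)), -1) = Pow(Add(f, -5), -1) = Pow(Add(-5, f), -1))
Mul(L, Function('r')(Function('T')(Add(3, Mul(-1, 2))))) = Mul(-17, Pow(Add(-5, Pow(Add(2, Add(3, Mul(-1, 2))), -1)), -1)) = Mul(-17, Pow(Add(-5, Pow(Add(2, Add(3, -2)), -1)), -1)) = Mul(-17, Pow(Add(-5, Pow(Add(2, 1), -1)), -1)) = Mul(-17, Pow(Add(-5, Pow(3, -1)), -1)) = Mul(-17, Pow(Add(-5, Rational(1, 3)), -1)) = Mul(-17, Pow(Rational(-14, 3), -1)) = Mul(-17, Rational(-3, 14)) = Rational(51, 14)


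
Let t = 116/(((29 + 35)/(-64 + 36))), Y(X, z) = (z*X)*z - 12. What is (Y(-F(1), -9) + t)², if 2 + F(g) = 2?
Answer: 63001/16 ≈ 3937.6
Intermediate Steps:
F(g) = 0 (F(g) = -2 + 2 = 0)
Y(X, z) = -12 + X*z² (Y(X, z) = (X*z)*z - 12 = X*z² - 12 = -12 + X*z²)
t = -203/4 (t = 116/((64/(-28))) = 116/((64*(-1/28))) = 116/(-16/7) = 116*(-7/16) = -203/4 ≈ -50.750)
(Y(-F(1), -9) + t)² = ((-12 - 1*0*(-9)²) - 203/4)² = ((-12 + 0*81) - 203/4)² = ((-12 + 0) - 203/4)² = (-12 - 203/4)² = (-251/4)² = 63001/16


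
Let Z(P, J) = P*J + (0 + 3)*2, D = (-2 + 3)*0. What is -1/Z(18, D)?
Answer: -⅙ ≈ -0.16667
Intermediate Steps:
D = 0 (D = 1*0 = 0)
Z(P, J) = 6 + J*P (Z(P, J) = J*P + 3*2 = J*P + 6 = 6 + J*P)
-1/Z(18, D) = -1/(6 + 0*18) = -1/(6 + 0) = -1/6 = -1*⅙ = -⅙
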